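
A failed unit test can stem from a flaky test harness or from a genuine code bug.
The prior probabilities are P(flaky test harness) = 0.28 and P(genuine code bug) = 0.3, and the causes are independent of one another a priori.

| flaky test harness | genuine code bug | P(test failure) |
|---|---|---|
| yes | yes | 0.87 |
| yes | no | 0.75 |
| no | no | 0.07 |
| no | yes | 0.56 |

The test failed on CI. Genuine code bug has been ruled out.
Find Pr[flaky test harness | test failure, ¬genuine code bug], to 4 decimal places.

For the numerator, keep only flaky test harness=true terms: 0.75·0.28 = 0.210000
Denominator P(test failure | ¬genuine code bug): 0.07·0.72 + 0.75·0.28 = 0.260400
P(flaky test harness | test failure, ¬genuine code bug) = 0.210000/0.260400 ≈ 0.8065

Pr[flaky test harness | test failure, ¬genuine code bug] ≈ 0.8065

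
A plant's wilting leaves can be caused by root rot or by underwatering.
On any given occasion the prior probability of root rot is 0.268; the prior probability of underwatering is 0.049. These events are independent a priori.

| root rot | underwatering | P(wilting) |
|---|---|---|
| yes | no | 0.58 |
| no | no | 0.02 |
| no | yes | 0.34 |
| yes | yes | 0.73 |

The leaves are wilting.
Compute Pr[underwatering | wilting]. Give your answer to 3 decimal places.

By total probability over the 4 (root rot, underwatering) configurations:
  P(wilting) = 0.02*0.732*0.951 + 0.34*0.732*0.049 + 0.58*0.268*0.951 + 0.73*0.268*0.049
        = 0.013923 + 0.012195 + 0.147823 + 0.009586 = 0.183527
Configurations with underwatering contribute 0.021781, so
  P(underwatering | wilting) = 0.021781 / 0.183527 ≈ 0.119

Pr[underwatering | wilting] ≈ 0.119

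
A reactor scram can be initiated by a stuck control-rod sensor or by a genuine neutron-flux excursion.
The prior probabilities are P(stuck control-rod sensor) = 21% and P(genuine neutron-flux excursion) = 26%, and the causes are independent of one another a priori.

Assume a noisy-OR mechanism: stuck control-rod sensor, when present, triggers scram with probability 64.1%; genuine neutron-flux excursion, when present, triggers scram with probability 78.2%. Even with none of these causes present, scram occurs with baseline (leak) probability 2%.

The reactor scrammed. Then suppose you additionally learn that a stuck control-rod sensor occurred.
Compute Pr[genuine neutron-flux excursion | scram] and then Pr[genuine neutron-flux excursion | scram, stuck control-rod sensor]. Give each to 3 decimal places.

Under noisy-OR, P(scram | causes) = 1 − (1−0.02)·∏(1−qᵢ) over the active causes.
By total probability over the 4 (stuck control-rod sensor, genuine neutron-flux excursion) configurations:
  P(scram) = 0.02*0.79*0.74 + 0.78636*0.79*0.26 + 0.64818*0.21*0.74 + 0.923303*0.21*0.26
        = 0.011692 + 0.161518 + 0.100727 + 0.050412 = 0.324349
Keeping only the genuine neutron-flux excursion-present terms gives 0.211930, so
  P(genuine neutron-flux excursion | scram) = 0.211930 / 0.324349 ≈ 0.653

With the extra evidence:
By total probability over both values of genuine neutron-flux excursion:
  P(scram | stuck control-rod sensor) = 0.64818×0.74 + 0.923303×0.26
        = 0.479653 + 0.240059 = 0.719712
The terms with genuine neutron-flux excursion present sum to 0.240059, so
  P(genuine neutron-flux excursion | scram, stuck control-rod sensor) = 0.240059 / 0.719712 ≈ 0.334
This is intercausal reasoning (explaining away): once stuck control-rod sensor accounts for the scram, genuine neutron-flux excursion becomes less likely.

Pr[genuine neutron-flux excursion | scram] ≈ 0.653; Pr[genuine neutron-flux excursion | scram, stuck control-rod sensor] ≈ 0.334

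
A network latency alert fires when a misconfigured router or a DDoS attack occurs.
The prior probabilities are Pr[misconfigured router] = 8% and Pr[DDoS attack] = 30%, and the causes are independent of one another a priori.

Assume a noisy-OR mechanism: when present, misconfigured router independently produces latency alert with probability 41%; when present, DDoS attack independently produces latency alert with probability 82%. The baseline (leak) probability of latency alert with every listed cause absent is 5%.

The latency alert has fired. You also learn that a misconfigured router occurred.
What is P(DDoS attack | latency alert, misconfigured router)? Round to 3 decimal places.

P(DDoS attack | latency alert, misconfigured router) ≈ 0.467

Under noisy-OR, P(latency alert | causes) = 1 − (1−0.05)·∏(1−qᵢ) over the active causes.
P(latency alert | misconfigured router) = 0.4395·0.7 + 0.89911·0.3 = 0.307650 + 0.269733 = 0.577383
Restricting to configurations with DDoS attack present: 0.89911·0.3 = 0.269733.
Hence the posterior is 0.269733/0.577383 ≈ 0.467.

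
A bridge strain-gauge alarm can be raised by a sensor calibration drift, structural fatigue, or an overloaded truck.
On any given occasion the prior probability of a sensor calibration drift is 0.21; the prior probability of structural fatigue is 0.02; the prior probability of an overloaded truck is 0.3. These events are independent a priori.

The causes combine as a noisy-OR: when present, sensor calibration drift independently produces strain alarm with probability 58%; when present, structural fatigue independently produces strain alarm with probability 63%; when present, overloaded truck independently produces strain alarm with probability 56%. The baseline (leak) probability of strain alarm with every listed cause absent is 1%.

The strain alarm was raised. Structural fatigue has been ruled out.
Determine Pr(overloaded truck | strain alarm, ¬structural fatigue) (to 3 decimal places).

Pr(overloaded truck | strain alarm, ¬structural fatigue) ≈ 0.670

Under noisy-OR, P(strain alarm | causes) = 1 − (1−0.01)·∏(1−qᵢ) over the active causes.
Weight on overloaded truck=true, given the evidence: 0.133763 + 0.051474 = 0.185237
Denominator P(strain alarm | ¬structural fatigue): 0.01·0.79·0.7 + 0.5644·0.79·0.3 + 0.5842·0.21·0.7 + 0.817048·0.21·0.3 = 0.276644
P(overloaded truck | strain alarm, ¬structural fatigue) = 0.185237/0.276644 ≈ 0.670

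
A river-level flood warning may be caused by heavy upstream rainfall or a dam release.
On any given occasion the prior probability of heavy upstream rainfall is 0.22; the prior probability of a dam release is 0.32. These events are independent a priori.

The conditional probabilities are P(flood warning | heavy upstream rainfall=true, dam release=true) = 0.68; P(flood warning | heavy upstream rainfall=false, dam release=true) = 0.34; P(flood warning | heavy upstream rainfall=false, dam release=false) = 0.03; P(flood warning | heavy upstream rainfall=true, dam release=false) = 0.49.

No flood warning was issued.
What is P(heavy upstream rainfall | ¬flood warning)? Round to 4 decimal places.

P(¬flood warning) = 0.97×0.78×0.68 + 0.66×0.78×0.32 + 0.51×0.22×0.68 + 0.32×0.22×0.32 = 0.514488 + 0.164736 + 0.076296 + 0.022528 = 0.778048
The heavy upstream rainfall-present share is 0.076296 + 0.022528 = 0.098824.
So P(heavy upstream rainfall | ¬flood warning) = 0.098824/0.778048 ≈ 0.1270.

P(heavy upstream rainfall | ¬flood warning) ≈ 0.1270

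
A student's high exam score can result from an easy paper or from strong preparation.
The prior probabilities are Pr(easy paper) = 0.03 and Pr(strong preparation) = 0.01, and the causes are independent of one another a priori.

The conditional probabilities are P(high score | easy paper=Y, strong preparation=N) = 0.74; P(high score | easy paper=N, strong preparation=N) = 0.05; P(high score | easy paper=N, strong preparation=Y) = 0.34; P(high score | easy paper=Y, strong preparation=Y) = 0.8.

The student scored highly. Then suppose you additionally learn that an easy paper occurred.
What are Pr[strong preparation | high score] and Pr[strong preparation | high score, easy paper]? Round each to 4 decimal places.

Sum P(high score|·) weighted by the priors over the 4 (easy paper, strong preparation) configurations:
  P(high score) = 0.05·0.97·0.99 + 0.34·0.97·0.01 + 0.74·0.03·0.99 + 0.8·0.03·0.01
        = 0.048015 + 0.003298 + 0.021978 + 0.000240 = 0.073531
Configurations with strong preparation contribute 0.003538, so
  P(strong preparation | high score) = 0.003538 / 0.073531 ≈ 0.0481

With the extra evidence:
P(high score | easy paper) = 0.74×0.99 + 0.8×0.01 = 0.732600 + 0.008000 = 0.740600
The strong preparation-present share is 0.8×0.01 = 0.008000.
P(strong preparation | high score, easy paper) = 0.008000 / 0.740600 ≈ 0.0108

Pr[strong preparation | high score] ≈ 0.0481; Pr[strong preparation | high score, easy paper] ≈ 0.0108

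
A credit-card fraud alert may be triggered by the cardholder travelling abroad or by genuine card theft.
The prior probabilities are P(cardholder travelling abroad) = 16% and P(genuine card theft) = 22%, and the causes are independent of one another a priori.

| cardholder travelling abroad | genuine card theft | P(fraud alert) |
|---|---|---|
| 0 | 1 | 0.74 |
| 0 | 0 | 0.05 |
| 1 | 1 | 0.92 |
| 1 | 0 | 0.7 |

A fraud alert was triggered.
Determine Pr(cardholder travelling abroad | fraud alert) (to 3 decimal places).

P(fraud alert) = 0.05·0.84·0.78 + 0.74·0.84·0.22 + 0.7·0.16·0.78 + 0.92·0.16·0.22 = 0.032760 + 0.136752 + 0.087360 + 0.032384 = 0.289256
Restricting to configurations with cardholder travelling abroad present: 0.087360 + 0.032384 = 0.119744.
P(cardholder travelling abroad | fraud alert) = 0.119744 / 0.289256 ≈ 0.414

Pr(cardholder travelling abroad | fraud alert) ≈ 0.414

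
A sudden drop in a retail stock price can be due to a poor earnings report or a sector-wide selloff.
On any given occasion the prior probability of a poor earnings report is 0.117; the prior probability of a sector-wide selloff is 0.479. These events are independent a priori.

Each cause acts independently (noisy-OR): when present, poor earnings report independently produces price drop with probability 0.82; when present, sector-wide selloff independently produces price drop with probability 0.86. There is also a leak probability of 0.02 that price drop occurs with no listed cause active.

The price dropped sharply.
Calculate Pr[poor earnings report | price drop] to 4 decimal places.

Under noisy-OR, P(price drop | causes) = 1 − (1−0.02)·∏(1−qᵢ) over the active causes.
P(price drop) = 0.02*0.883*0.521 + 0.8628*0.883*0.479 + 0.8236*0.117*0.521 + 0.975304*0.117*0.479 = 0.009201 + 0.364927 + 0.050204 + 0.054659 = 0.478991
The poor earnings report-present share is 0.050204 + 0.054659 = 0.104863.
So P(poor earnings report | price drop) = 0.104863/0.478991 ≈ 0.2189.

Pr[poor earnings report | price drop] ≈ 0.2189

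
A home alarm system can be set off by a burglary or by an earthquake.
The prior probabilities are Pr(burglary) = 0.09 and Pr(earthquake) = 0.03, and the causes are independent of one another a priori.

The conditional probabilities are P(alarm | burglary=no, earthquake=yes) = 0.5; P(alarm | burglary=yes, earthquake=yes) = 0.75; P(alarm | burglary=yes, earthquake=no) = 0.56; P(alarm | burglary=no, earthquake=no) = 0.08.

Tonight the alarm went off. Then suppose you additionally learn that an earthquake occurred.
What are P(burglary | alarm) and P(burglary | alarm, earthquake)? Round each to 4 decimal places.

P(burglary | alarm) ≈ 0.3766; P(burglary | alarm, earthquake) ≈ 0.1292

Numerator (weight on configurations with burglary): 0.048888 + 0.002025 = 0.050913
The normalizing constant is 0.08×0.91×0.97 + 0.5×0.91×0.03 + 0.56×0.09×0.97 + 0.75×0.09×0.03 = 0.135179
P(burglary | alarm) = 0.050913/0.135179 ≈ 0.3766

Now condition on the additional information:
For the numerator, keep only burglary=true terms: 0.75·0.09 = 0.067500
Denominator P(alarm | earthquake): 0.5·0.91 + 0.75·0.09 = 0.522500
P(burglary | alarm, earthquake) = 0.067500/0.522500 ≈ 0.1292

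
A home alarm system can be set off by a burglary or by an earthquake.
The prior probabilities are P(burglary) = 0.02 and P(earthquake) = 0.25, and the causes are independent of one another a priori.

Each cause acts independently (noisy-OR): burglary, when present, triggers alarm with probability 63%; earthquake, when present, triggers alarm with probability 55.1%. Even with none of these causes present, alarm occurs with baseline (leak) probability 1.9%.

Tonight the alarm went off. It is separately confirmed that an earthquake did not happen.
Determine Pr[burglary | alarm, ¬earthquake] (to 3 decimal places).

Under noisy-OR, P(alarm | causes) = 1 − (1−0.019)·∏(1−qᵢ) over the active causes.
P(alarm | ¬earthquake) = 0.019*0.98 + 0.63703*0.02 = 0.018620 + 0.012741 = 0.031361
Of this, 0.012741 comes from 0.63703*0.02 (the burglary=true cases).
So P(burglary | alarm, ¬earthquake) = 0.012741/0.031361 ≈ 0.406.

Pr[burglary | alarm, ¬earthquake] ≈ 0.406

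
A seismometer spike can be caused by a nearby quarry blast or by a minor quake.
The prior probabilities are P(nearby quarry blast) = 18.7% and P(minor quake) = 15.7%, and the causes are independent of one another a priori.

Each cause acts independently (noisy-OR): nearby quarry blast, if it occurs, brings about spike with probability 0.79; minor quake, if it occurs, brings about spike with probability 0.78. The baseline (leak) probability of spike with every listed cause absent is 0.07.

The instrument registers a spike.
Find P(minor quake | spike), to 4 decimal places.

Under noisy-OR, P(spike | causes) = 1 − (1−0.07)·∏(1−qᵢ) over the active causes.
Numerator (weight on configurations with minor quake): 0.101526 + 0.028098 = 0.129624
Denominator P(spike): 0.07*0.813*0.843 + 0.7954*0.813*0.157 + 0.8047*0.187*0.843 + 0.957034*0.187*0.157 = 0.304453
Posterior = 0.129624 / 0.304453 ≈ 0.4258

P(minor quake | spike) ≈ 0.4258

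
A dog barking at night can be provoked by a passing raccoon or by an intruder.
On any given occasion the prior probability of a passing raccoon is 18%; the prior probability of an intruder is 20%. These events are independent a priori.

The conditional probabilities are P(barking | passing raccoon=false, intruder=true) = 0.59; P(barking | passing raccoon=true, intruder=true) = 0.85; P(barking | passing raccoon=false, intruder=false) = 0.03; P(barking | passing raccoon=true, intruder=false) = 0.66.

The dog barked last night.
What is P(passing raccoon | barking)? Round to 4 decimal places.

For the numerator, keep only passing raccoon=true terms: 0.095040 + 0.030600 = 0.125640
Denominator P(barking): 0.03×0.82×0.8 + 0.59×0.82×0.2 + 0.66×0.18×0.8 + 0.85×0.18×0.2 = 0.242080
Posterior = 0.125640 / 0.242080 ≈ 0.5190

P(passing raccoon | barking) ≈ 0.5190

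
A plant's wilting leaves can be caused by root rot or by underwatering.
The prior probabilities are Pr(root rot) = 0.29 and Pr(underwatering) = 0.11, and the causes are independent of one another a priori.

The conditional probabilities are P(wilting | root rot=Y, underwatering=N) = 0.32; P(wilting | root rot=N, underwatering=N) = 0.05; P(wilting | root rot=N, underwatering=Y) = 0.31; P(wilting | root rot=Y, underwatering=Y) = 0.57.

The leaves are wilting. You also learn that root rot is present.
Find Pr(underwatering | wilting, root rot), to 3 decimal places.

Sum P(wilting|·) weighted by the priors over both values of underwatering:
  P(wilting | root rot) = 0.32×0.89 + 0.57×0.11
        = 0.284800 + 0.062700 = 0.347500
Keeping only the underwatering-present terms gives 0.062700, so
  P(underwatering | wilting, root rot) = 0.062700 / 0.347500 ≈ 0.180

Pr(underwatering | wilting, root rot) ≈ 0.180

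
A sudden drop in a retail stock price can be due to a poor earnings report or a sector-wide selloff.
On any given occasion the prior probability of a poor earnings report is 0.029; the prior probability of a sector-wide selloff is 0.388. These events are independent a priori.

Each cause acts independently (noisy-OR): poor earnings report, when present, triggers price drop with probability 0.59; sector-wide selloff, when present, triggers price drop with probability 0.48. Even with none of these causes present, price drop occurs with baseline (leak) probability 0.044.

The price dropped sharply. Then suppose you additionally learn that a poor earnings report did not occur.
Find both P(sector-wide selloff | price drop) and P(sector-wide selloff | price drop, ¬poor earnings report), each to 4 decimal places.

Under noisy-OR, P(price drop | causes) = 1 − (1−0.044)·∏(1−qᵢ) over the active causes.
Numerator (weight on configurations with sector-wide selloff): 0.189459 + 0.008959 = 0.198418
The normalizing constant is 0.044*0.971*0.612 + 0.50288*0.971*0.388 + 0.60804*0.029*0.612 + 0.796181*0.029*0.388 = 0.235356
Posterior = 0.198418 / 0.235356 ≈ 0.8431

Now condition on the additional information:
Enumerate both values of sector-wide selloff and weight by the priors:
  P(price drop | ¬poor earnings report) = 0.044*0.612 + 0.50288*0.388
        = 0.026928 + 0.195117 = 0.222045
Configurations with sector-wide selloff contribute 0.195117, so
  P(sector-wide selloff | price drop, ¬poor earnings report) = 0.195117 / 0.222045 ≈ 0.8787
Ruling out poor earnings report raises the posterior on sector-wide selloff — the flip side of explaining away.

P(sector-wide selloff | price drop) ≈ 0.8431; P(sector-wide selloff | price drop, ¬poor earnings report) ≈ 0.8787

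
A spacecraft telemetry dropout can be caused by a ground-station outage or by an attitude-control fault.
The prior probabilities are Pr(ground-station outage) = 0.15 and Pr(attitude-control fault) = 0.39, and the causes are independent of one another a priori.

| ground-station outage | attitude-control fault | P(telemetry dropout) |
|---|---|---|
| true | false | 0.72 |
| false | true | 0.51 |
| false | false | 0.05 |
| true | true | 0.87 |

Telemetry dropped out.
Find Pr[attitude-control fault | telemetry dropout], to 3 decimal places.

Enumerate the 4 (ground-station outage, attitude-control fault) configurations and weight by the priors:
  P(telemetry dropout) = 0.05×0.85×0.61 + 0.51×0.85×0.39 + 0.72×0.15×0.61 + 0.87×0.15×0.39
        = 0.025925 + 0.169065 + 0.065880 + 0.050895 = 0.311765
Keeping only the attitude-control fault-present terms gives 0.219960, so
  P(attitude-control fault | telemetry dropout) = 0.219960 / 0.311765 ≈ 0.706

Pr[attitude-control fault | telemetry dropout] ≈ 0.706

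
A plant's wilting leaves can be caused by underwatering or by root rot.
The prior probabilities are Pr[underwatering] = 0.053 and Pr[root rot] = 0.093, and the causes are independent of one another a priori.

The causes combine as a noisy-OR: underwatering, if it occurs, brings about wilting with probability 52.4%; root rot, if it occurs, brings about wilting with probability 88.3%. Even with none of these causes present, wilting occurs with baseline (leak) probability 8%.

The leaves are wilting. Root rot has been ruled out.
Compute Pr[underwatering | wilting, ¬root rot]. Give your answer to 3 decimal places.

Under noisy-OR, P(wilting | causes) = 1 − (1−0.08)·∏(1−qᵢ) over the active causes.
Numerator (weight on configurations with underwatering): 0.56208×0.053 = 0.029790
Normalizer over all consistent configurations: 0.08×0.947 + 0.56208×0.053 = 0.105550
P(underwatering | wilting, ¬root rot) = 0.029790/0.105550 ≈ 0.282

Pr[underwatering | wilting, ¬root rot] ≈ 0.282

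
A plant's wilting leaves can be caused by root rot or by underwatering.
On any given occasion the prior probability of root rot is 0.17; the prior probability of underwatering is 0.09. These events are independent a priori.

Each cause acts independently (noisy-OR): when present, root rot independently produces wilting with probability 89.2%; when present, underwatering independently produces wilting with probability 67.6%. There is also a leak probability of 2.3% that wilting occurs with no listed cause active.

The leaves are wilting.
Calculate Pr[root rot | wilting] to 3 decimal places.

Under noisy-OR, P(wilting | causes) = 1 − (1−0.023)·∏(1−qᵢ) over the active causes.
Weight on root rot=true, given the evidence: 0.138377 + 0.014777 = 0.153154
The normalizing constant is 0.023×0.83×0.91 + 0.683452×0.83×0.09 + 0.894484×0.17×0.91 + 0.965813×0.17×0.09 = 0.221580
P(root rot | wilting) = 0.153154/0.221580 ≈ 0.691

Pr[root rot | wilting] ≈ 0.691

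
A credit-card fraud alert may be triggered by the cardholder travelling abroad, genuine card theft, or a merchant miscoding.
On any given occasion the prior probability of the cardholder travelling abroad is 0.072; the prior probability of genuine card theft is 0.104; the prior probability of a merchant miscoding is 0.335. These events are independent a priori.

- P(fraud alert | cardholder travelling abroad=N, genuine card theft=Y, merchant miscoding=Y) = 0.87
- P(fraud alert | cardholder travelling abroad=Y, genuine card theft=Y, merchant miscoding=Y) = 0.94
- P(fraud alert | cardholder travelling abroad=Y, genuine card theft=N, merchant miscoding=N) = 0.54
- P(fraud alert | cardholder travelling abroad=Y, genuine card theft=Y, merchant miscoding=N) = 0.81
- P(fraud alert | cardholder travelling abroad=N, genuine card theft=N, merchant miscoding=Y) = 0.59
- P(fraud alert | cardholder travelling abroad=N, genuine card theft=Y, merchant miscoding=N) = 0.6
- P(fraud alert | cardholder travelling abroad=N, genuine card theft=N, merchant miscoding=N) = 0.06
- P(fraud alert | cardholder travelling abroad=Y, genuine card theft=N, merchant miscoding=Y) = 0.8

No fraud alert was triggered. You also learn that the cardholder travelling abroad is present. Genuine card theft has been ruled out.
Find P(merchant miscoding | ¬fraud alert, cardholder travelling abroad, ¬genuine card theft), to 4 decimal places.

Weight on merchant miscoding=true, given the evidence: 0.2*0.335 = 0.067000
Normalizer over all consistent configurations: 0.46*0.665 + 0.2*0.335 = 0.372900
P(merchant miscoding | ¬fraud alert, cardholder travelling abroad, ¬genuine card theft) = 0.067000/0.372900 ≈ 0.1797

P(merchant miscoding | ¬fraud alert, cardholder travelling abroad, ¬genuine card theft) ≈ 0.1797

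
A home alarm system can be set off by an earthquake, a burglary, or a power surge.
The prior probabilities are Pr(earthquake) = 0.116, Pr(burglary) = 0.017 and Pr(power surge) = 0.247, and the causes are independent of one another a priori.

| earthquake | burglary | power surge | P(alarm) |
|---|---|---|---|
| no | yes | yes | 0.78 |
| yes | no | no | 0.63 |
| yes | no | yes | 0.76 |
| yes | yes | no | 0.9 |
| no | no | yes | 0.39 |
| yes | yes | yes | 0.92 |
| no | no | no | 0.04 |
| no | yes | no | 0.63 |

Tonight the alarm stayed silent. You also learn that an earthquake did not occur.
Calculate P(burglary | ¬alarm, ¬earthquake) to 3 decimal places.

P(burglary | ¬alarm, ¬earthquake) ≈ 0.007

P(¬alarm | ¬earthquake) = 0.96×0.983×0.753 + 0.61×0.983×0.247 + 0.37×0.017×0.753 + 0.22×0.017×0.247 = 0.710591 + 0.148109 + 0.004736 + 0.000924 = 0.864360
The burglary-present share is 0.004736 + 0.000924 = 0.005660.
So P(burglary | ¬alarm, ¬earthquake) = 0.005660/0.864360 ≈ 0.007.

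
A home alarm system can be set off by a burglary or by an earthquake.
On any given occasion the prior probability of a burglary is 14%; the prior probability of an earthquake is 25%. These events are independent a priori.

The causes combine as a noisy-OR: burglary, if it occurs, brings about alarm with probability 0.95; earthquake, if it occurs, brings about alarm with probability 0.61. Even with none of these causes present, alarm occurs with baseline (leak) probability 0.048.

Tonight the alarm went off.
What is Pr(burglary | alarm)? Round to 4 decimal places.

Pr(burglary | alarm) ≈ 0.4471

Under noisy-OR, P(alarm | causes) = 1 − (1−0.048)·∏(1−qᵢ) over the active causes.
Weight on burglary=true, given the evidence: 0.100002 + 0.034350 = 0.134352
Normalizer over all consistent configurations: 0.048×0.86×0.75 + 0.62872×0.86×0.25 + 0.9524×0.14×0.75 + 0.981436×0.14×0.25 = 0.300487
Posterior = 0.134352 / 0.300487 ≈ 0.4471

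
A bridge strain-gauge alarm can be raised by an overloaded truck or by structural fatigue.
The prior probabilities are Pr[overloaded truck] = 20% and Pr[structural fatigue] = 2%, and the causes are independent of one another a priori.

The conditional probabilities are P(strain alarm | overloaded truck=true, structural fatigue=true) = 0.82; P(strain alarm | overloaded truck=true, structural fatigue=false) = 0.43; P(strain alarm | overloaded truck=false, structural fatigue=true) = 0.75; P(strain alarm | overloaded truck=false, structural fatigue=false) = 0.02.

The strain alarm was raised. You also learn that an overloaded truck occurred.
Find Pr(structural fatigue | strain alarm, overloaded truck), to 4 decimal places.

Enumerate both values of structural fatigue and weight by the priors:
  P(strain alarm | overloaded truck) = 0.43×0.98 + 0.82×0.02
        = 0.421400 + 0.016400 = 0.437800
Configurations with structural fatigue contribute 0.016400, so
  P(structural fatigue | strain alarm, overloaded truck) = 0.016400 / 0.437800 ≈ 0.0375

Pr(structural fatigue | strain alarm, overloaded truck) ≈ 0.0375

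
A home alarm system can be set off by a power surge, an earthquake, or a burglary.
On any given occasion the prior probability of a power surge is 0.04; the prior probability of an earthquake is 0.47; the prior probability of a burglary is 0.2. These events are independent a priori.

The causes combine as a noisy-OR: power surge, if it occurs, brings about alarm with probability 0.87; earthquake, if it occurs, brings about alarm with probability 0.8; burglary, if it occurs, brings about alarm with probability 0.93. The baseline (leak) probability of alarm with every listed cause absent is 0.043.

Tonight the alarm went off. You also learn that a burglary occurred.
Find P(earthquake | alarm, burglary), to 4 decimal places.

P(earthquake | alarm, burglary) ≈ 0.4834

Under noisy-OR, P(alarm | causes) = 1 − (1−0.043)·∏(1−qᵢ) over the active causes.
P(alarm | burglary) = 0.93301·0.96·0.53 + 0.986602·0.96·0.47 + 0.991291·0.04·0.53 + 0.998258·0.04·0.47 = 0.474715 + 0.445155 + 0.021015 + 0.018767 = 0.959652
Restricting to configurations with earthquake present: 0.445155 + 0.018767 = 0.463922.
P(earthquake | alarm, burglary) = 0.463922 / 0.959652 ≈ 0.4834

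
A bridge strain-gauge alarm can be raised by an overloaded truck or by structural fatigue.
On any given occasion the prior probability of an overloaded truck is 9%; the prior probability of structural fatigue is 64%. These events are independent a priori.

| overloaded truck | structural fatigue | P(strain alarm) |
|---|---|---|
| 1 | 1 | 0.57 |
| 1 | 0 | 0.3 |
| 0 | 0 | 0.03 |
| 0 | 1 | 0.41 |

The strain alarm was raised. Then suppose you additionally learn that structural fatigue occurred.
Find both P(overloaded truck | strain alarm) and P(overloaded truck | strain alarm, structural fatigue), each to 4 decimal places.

Sum P(strain alarm|·) weighted by the priors over the 4 (overloaded truck, structural fatigue) configurations:
  P(strain alarm) = 0.03·0.91·0.36 + 0.41·0.91·0.64 + 0.3·0.09·0.36 + 0.57·0.09·0.64
        = 0.009828 + 0.238784 + 0.009720 + 0.032832 = 0.291164
Keeping only the overloaded truck-present terms gives 0.042552, so
  P(overloaded truck | strain alarm) = 0.042552 / 0.291164 ≈ 0.1461

Now also conditioning on structural fatigue=true:
Sum P(strain alarm|·) weighted by the priors over both values of overloaded truck:
  P(strain alarm | structural fatigue) = 0.41×0.91 + 0.57×0.09
        = 0.373100 + 0.051300 = 0.424400
The terms with overloaded truck present sum to 0.051300, so
  P(overloaded truck | strain alarm, structural fatigue) = 0.051300 / 0.424400 ≈ 0.1209
This is intercausal reasoning (explaining away): once structural fatigue accounts for the strain alarm, overloaded truck becomes less likely.

P(overloaded truck | strain alarm) ≈ 0.1461; P(overloaded truck | strain alarm, structural fatigue) ≈ 0.1209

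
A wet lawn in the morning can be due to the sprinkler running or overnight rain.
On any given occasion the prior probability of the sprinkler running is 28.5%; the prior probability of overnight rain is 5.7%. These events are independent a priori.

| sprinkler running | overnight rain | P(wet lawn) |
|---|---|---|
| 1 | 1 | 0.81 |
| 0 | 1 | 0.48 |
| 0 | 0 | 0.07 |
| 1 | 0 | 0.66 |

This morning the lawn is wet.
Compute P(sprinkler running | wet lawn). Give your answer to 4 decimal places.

P(sprinkler running | wet lawn) ≈ 0.7405

For the numerator, keep only sprinkler running=true terms: 0.177378 + 0.013158 = 0.190536
Denominator P(wet lawn): 0.07×0.715×0.943 + 0.48×0.715×0.057 + 0.66×0.285×0.943 + 0.81×0.285×0.057 = 0.257295
P(sprinkler running | wet lawn) = 0.190536/0.257295 ≈ 0.7405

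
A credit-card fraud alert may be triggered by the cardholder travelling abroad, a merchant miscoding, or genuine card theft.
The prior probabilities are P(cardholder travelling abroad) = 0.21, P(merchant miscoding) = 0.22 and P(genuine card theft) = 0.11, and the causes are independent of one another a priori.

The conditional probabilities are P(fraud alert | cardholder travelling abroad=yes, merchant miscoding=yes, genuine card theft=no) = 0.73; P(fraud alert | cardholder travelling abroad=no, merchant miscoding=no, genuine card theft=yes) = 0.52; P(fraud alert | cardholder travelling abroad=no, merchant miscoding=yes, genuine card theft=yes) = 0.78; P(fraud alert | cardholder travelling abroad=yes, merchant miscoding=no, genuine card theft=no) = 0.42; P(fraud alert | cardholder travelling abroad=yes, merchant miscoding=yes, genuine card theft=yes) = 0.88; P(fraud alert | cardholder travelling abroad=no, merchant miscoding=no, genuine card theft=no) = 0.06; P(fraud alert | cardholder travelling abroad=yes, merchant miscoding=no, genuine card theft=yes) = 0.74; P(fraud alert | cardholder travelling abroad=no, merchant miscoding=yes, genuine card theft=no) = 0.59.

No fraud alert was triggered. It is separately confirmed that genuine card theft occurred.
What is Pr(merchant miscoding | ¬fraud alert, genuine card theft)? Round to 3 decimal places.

P(¬fraud alert | genuine card theft) = 0.48*0.79*0.78 + 0.22*0.79*0.22 + 0.26*0.21*0.78 + 0.12*0.21*0.22 = 0.295776 + 0.038236 + 0.042588 + 0.005544 = 0.382144
Of this, 0.043780 comes from 0.038236 + 0.005544 (the merchant miscoding=true cases).
Hence the posterior is 0.043780/0.382144 ≈ 0.115.

Pr(merchant miscoding | ¬fraud alert, genuine card theft) ≈ 0.115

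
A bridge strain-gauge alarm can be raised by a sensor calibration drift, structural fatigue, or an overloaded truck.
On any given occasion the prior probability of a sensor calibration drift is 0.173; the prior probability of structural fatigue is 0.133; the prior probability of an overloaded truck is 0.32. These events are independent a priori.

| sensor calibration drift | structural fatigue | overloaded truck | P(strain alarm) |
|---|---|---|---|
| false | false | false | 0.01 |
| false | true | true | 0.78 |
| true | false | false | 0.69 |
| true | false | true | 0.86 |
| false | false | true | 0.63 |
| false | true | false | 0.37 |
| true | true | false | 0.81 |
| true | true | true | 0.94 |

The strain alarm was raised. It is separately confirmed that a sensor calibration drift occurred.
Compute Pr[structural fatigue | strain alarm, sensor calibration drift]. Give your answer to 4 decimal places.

By total probability over the 4 (structural fatigue, overloaded truck) configurations:
  P(strain alarm | sensor calibration drift) = 0.69*0.867*0.68 + 0.86*0.867*0.32 + 0.81*0.133*0.68 + 0.94*0.133*0.32
        = 0.406796 + 0.238598 + 0.073256 + 0.040006 = 0.758656
The terms with structural fatigue present sum to 0.113262, so
  P(structural fatigue | strain alarm, sensor calibration drift) = 0.113262 / 0.758656 ≈ 0.1493

Pr[structural fatigue | strain alarm, sensor calibration drift] ≈ 0.1493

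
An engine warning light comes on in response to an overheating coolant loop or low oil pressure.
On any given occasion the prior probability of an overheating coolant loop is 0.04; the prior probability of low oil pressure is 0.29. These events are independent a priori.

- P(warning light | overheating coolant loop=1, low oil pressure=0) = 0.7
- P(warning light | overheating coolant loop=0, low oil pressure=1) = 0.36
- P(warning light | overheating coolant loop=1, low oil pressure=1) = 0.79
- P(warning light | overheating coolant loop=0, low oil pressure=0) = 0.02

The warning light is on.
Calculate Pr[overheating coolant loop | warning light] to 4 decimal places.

Enumerate the 4 (overheating coolant loop, low oil pressure) configurations and weight by the priors:
  P(warning light) = 0.02·0.96·0.71 + 0.36·0.96·0.29 + 0.7·0.04·0.71 + 0.79·0.04·0.29
        = 0.013632 + 0.100224 + 0.019880 + 0.009164 = 0.142900
The terms with overheating coolant loop present sum to 0.029044, so
  P(overheating coolant loop | warning light) = 0.029044 / 0.142900 ≈ 0.2032

Pr[overheating coolant loop | warning light] ≈ 0.2032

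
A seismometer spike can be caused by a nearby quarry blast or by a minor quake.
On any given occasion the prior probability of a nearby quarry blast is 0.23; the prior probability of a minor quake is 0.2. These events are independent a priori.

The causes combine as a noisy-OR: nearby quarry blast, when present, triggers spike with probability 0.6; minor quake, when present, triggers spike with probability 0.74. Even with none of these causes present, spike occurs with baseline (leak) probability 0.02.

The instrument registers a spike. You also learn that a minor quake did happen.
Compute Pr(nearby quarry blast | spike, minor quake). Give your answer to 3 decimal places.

Under noisy-OR, P(spike | causes) = 1 − (1−0.02)·∏(1−qᵢ) over the active causes.
By total probability over both values of nearby quarry blast:
  P(spike | minor quake) = 0.7452×0.77 + 0.89808×0.23
        = 0.573804 + 0.206558 = 0.780362
The terms with nearby quarry blast present sum to 0.206558, so
  P(nearby quarry blast | spike, minor quake) = 0.206558 / 0.780362 ≈ 0.265

Pr(nearby quarry blast | spike, minor quake) ≈ 0.265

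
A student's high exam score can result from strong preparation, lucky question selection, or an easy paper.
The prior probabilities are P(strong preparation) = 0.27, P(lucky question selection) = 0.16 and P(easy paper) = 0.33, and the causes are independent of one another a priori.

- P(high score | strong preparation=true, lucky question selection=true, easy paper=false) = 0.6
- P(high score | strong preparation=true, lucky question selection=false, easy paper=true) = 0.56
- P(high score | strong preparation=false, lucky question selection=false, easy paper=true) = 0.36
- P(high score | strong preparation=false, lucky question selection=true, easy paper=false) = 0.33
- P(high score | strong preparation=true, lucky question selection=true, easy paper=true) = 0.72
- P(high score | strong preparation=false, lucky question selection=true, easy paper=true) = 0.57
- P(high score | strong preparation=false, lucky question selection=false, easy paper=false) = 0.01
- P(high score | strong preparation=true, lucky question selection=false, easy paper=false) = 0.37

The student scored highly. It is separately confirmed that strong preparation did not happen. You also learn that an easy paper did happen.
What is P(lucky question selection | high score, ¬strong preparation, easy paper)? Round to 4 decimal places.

P(lucky question selection | high score, ¬strong preparation, easy paper) ≈ 0.2317

For the numerator, keep only lucky question selection=true terms: 0.57×0.16 = 0.091200
Denominator P(high score | ¬strong preparation, easy paper): 0.36×0.84 + 0.57×0.16 = 0.393600
P(lucky question selection | high score, ¬strong preparation, easy paper) = 0.091200/0.393600 ≈ 0.2317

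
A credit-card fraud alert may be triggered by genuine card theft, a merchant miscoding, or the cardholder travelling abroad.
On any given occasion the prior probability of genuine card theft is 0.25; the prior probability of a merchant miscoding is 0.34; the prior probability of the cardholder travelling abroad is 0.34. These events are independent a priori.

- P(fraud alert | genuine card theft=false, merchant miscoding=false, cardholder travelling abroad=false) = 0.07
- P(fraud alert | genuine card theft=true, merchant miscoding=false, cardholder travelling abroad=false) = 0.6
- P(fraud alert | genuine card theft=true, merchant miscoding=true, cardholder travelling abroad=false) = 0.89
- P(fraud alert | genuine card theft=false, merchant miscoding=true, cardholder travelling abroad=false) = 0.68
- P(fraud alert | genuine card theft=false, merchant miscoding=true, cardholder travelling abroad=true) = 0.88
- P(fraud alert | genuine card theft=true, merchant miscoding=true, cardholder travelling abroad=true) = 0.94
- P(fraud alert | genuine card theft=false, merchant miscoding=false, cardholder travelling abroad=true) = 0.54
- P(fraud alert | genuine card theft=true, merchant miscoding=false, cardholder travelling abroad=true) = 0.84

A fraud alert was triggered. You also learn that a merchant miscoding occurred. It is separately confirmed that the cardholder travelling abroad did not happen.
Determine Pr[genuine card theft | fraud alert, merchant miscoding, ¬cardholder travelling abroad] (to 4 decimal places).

Pr[genuine card theft | fraud alert, merchant miscoding, ¬cardholder travelling abroad] ≈ 0.3038

P(fraud alert | merchant miscoding, ¬cardholder travelling abroad) = 0.68·0.75 + 0.89·0.25 = 0.510000 + 0.222500 = 0.732500
Restricting to configurations with genuine card theft present: 0.89·0.25 = 0.222500.
So P(genuine card theft | fraud alert, merchant miscoding, ¬cardholder travelling abroad) = 0.222500/0.732500 ≈ 0.3038.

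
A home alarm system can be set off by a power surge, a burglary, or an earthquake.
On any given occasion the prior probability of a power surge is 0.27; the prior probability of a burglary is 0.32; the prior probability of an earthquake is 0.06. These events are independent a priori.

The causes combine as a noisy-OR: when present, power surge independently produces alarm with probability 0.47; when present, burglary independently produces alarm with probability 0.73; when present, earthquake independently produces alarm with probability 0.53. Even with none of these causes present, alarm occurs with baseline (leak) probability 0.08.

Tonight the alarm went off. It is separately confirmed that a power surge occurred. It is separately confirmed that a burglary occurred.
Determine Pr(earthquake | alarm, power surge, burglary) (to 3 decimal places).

Pr(earthquake | alarm, power surge, burglary) ≈ 0.065

Under noisy-OR, P(alarm | causes) = 1 − (1−0.08)·∏(1−qᵢ) over the active causes.
Sum P(alarm|·) weighted by the priors over both values of earthquake:
  P(alarm | power surge, burglary) = 0.868348·0.94 + 0.938124·0.06
        = 0.816247 + 0.056287 = 0.872534
The terms with earthquake present sum to 0.056287, so
  P(earthquake | alarm, power surge, burglary) = 0.056287 / 0.872534 ≈ 0.065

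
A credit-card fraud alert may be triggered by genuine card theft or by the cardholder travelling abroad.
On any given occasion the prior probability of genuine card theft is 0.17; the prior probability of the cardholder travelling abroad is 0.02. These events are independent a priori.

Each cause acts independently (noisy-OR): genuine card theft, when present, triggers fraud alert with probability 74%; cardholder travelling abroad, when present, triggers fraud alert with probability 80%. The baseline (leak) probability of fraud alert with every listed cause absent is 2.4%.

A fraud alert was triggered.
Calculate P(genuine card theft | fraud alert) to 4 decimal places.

P(genuine card theft | fraud alert) ≈ 0.7950

Under noisy-OR, P(fraud alert | causes) = 1 − (1−0.024)·∏(1−qᵢ) over the active causes.
Sum P(fraud alert|·) weighted by the priors over the 4 (genuine card theft, cardholder travelling abroad) configurations:
  P(fraud alert) = 0.024·0.83·0.98 + 0.8048·0.83·0.02 + 0.74624·0.17·0.98 + 0.949248·0.17·0.02
        = 0.019522 + 0.013360 + 0.124324 + 0.003227 = 0.160433
The terms with genuine card theft present sum to 0.127551, so
  P(genuine card theft | fraud alert) = 0.127551 / 0.160433 ≈ 0.7950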